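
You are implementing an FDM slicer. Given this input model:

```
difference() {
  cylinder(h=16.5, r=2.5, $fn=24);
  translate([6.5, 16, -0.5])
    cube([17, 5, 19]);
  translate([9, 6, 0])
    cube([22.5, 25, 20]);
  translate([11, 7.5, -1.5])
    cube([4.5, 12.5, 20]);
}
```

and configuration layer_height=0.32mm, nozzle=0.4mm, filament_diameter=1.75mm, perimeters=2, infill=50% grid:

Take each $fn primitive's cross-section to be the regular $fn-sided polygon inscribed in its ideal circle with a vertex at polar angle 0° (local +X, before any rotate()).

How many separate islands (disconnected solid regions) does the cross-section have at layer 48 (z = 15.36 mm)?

1

At z = 15.36 mm: the r=2.5 cylinder contributes a regular 24-gon of circumradius 2.5; the 17×5 cube at (6.5, 16) contributes its full rectangle; the cube at (9, 6) is present — its section is the full 22.5×25 rectangle; the cube at (11, 7.5) is present — its section is the full 4.5×12.5 rectangle; After the difference (first − rest): starting from the r=2.5 cylinder, the 17×5 cube at (6.5, 16) misses the remaining region (no effect); the 22.5×25 cube at (9, 6) misses the remaining region (no effect); the 4.5×12.5 cube at (11, 7.5) misses the remaining region (no effect) — 1 connected region. Overall, the cross-section is a single solid region. Island count = 1.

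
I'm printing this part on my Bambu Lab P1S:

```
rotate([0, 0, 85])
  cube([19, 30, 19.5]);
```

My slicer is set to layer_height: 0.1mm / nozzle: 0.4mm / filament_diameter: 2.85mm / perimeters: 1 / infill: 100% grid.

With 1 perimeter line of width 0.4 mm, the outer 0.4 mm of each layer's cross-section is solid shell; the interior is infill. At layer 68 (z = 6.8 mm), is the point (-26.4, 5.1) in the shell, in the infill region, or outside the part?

At z = 6.8 mm: the cube (footprint 19×30) is included at this height; (whole slice rotated 85° about Z — lengths, areas and connectivity unchanged). Overall, the cross-section is a single solid region. Undo the 85° rotation: the query point maps to (2.780, 26.744) in the un-rotated model frame. The nearest boundary edge runs (0.00, 30.00)→(0.00, 0.00); distance from the point to it = 2.78 mm. The point is inside the cross-section and 2.78 mm from the nearest boundary — more than the 0.4 mm shell width (1 × 0.4), so it's in the infill interior.

infill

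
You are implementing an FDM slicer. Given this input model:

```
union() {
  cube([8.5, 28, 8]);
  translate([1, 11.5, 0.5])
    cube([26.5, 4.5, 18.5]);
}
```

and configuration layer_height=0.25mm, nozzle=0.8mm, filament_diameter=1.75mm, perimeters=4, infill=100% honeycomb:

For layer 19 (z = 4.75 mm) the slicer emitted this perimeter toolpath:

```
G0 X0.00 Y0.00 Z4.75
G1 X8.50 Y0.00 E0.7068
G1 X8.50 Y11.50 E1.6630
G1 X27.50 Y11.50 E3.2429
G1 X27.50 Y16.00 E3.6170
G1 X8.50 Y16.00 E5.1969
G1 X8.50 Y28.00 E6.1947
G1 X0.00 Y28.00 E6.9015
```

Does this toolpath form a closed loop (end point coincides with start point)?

no

Start point (G0): (0.00, 0.00). End point (last G1): the path does not return to the start — open.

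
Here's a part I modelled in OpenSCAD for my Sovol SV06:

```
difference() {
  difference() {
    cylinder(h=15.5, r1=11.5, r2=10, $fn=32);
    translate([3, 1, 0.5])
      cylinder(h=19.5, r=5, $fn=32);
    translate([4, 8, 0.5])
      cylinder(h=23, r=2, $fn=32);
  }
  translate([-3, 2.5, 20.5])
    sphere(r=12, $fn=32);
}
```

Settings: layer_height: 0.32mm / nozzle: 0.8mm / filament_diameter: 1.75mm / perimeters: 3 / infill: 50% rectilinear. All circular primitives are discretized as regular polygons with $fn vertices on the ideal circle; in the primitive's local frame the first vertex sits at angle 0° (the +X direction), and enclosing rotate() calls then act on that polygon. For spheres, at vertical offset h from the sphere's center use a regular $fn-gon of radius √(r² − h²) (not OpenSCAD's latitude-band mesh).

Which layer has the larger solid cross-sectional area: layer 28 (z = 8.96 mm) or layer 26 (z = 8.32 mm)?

Layer 28 (z = 8.96): the cone: at t=0.578 of its height the radius interpolates to r₁+(r₂−r₁)t = 10.633, giving a regular 32-gon of that circumradius (area = (32/2)·10.633²·sin(360°/32) = 352.91 mm²); the r=5 cylinder at (3, 1) contributes a regular 32-gon of circumradius 5 (area = (32/2)·5.000²·sin(360°/32) = 78.04 mm²); the r=2 cylinder at (4, 8) contributes a regular 32-gon of circumradius 2 (area = (32/2)·2.000²·sin(360°/32) = 12.49 mm²); Taking the first minus the rest: starting from the cone (352.91 mm²), the r=5 cylinder at (3, 1) lies wholly inside it (removes its full 78.04 mm² and its 31.37 mm outline becomes a hole wall); the r=2 cylinder at (4, 8) partially overlaps it — only the 11.93 mm² overlap (of its 12.49 mm²) is removed, clipping the outline — area = 262.94 mm²; the r=12 sphere at (-3, 2.5) contributes a regular 32-gon of circumradius √(12²−11.54²) = 3.291 (area = (32/2)·3.291²·sin(360°/32) = 33.80 mm²); Subtracting the remaining from the first: starting from that combined region (262.94 mm²), the r=12 sphere at (-3, 2.5) partially overlaps it — only the 26.22 mm² overlap (of its 33.80 mm²) is removed, clipping the outline — area = 236.72 mm². So its area = 236.72 mm². Layer 26 (z = 8.32): the cone: at t=0.537 of its height the radius interpolates to r₁+(r₂−r₁)t = 10.695, giving a regular 32-gon of that circumradius (area = (32/2)·10.695²·sin(360°/32) = 357.03 mm²); the cylinder at (3, 1): section is a regular 32-gon, circumradius r=5 (area = (32/2)·5.000²·sin(360°/32) = 78.04 mm²); the r=2 cylinder at (4, 8) contributes a regular 32-gon of circumradius 2 (area = (32/2)·2.000²·sin(360°/32) = 12.49 mm²); After the difference (first − rest): starting from the cone (357.03 mm²), the r=5 cylinder at (3, 1) lies wholly inside it (removes its full 78.04 mm² and its 31.37 mm outline becomes a hole wall); the r=2 cylinder at (4, 8) partially overlaps it — only the 12.07 mm² overlap (of its 12.49 mm²) is removed, clipping the outline — area = 266.92 mm²; the sphere at (-3, 2.5) does not reach this height (|z−center|=12.180 > r=12); Subtracting the remaining from the first: none of the subtracted shapes is present at this height, so the result so far is unchanged — area = 266.92 mm². So its area = 266.92 mm². Layer 26 is larger (266.92 vs 236.72 mm²).

layer 26 (z = 8.32 mm)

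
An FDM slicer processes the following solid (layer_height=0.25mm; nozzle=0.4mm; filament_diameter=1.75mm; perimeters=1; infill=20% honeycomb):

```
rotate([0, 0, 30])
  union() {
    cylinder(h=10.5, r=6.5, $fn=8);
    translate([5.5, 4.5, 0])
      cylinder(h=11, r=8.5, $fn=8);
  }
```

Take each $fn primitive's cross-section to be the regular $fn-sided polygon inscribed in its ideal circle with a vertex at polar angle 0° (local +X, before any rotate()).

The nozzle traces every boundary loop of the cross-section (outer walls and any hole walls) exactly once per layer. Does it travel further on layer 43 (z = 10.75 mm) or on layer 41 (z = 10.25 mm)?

layer 41 (z = 10.25 mm)

Layer 43 (z = 10.75): the cylinder does not reach this height (z outside [0, 10.5]); the r=8.5 cylinder at (5.5, 4.5) contributes a regular 8-gon of circumradius 8.5 (perimeter = 2·8·8.500·sin(180°/8) = 52.04 mm); Taking the union: only the r=8.5 cylinder at (5.5, 4.5) is present, so the union is just that shape — boundary = 52.04 mm; (rotated 30° about Z; rotation is an isometry so areas/perimeters/island counts are preserved). So its perimeter = 52.04 mm. Layer 41 (z = 10.25): the r=6.5 cylinder contributes a regular 8-gon of circumradius 6.5 (perimeter = 2·8·6.500·sin(180°/8) = 39.80 mm); the cylinder at (5.5, 4.5): section is a regular 8-gon, circumradius r=8.5 (perimeter = 2·8·8.500·sin(180°/8) = 52.04 mm); Merging all regions: the regions partially overlap (shared area 60.97 mm²), so the edge portions inside another operand are dropped and the merged outline is re-measured after clipping — boundary = 61.58 mm; (rotated 30° about Z; rotation is an isometry so areas/perimeters/island counts are preserved). So its perimeter = 61.58 mm. Layer 41 is larger (61.58 vs 52.04 mm).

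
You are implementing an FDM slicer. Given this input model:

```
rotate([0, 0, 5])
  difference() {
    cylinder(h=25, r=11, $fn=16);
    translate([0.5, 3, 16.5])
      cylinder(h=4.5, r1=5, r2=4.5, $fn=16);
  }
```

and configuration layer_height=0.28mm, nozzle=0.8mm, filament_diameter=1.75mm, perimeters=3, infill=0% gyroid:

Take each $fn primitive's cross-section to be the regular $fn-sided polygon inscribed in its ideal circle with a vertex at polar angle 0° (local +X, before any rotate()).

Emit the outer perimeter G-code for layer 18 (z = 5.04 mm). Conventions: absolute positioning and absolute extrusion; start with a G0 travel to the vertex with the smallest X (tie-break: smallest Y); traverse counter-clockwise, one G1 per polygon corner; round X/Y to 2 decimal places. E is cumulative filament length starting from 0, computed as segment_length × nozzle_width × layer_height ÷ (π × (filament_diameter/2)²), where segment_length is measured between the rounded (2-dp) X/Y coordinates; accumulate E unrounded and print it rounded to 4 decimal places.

At z = 5.04 mm: the cylinder: section is a regular 16-gon, circumradius r=11; the cone at (0.5, 3) is not intersected at this z (z outside [16.5, 21]); Subtracting the remaining from the first: none of the subtracted shapes is present at this height, so the r=11 cylinder is unchanged — 1 connected region; (whole slice rotated 5° about Z — lengths, areas and connectivity unchanged). The outline is a single polygon with 16 vertices. Extrusion per mm of travel: 0.8 × 0.28 / (π × 0.875²) = 0.093128. Accumulating E over each segment gives final E = 6.3963.

G0 X-10.96 Y-0.96 Z5.04
G1 X-9.76 Y-5.08 E0.3996
G1 X-7.07 Y-8.43 E0.7997
G1 X-3.31 Y-10.49 E1.1990
G1 X0.96 Y-10.96 E1.5991
G1 X5.08 Y-9.76 E1.9987
G1 X8.43 Y-7.07 E2.3988
G1 X10.49 Y-3.31 E2.7981
G1 X10.96 Y0.96 E3.1982
G1 X9.76 Y5.08 E3.5978
G1 X7.07 Y8.43 E3.9979
G1 X3.31 Y10.49 E4.3972
G1 X-0.96 Y10.96 E4.7972
G1 X-5.08 Y9.76 E5.1969
G1 X-8.43 Y7.07 E5.5970
G1 X-10.49 Y3.31 E5.9962
G1 X-10.96 Y-0.96 E6.3963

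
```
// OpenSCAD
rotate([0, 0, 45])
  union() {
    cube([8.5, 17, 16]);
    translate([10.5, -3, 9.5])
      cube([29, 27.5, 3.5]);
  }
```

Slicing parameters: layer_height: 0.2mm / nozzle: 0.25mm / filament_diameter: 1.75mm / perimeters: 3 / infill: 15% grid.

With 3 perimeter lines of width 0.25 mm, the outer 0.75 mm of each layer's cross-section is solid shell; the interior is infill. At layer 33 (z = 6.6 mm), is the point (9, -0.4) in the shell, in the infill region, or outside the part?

At z = 6.6 mm: the cube is present — its section is the full 8.5×17 rectangle; the cube at (10.5, -3) is absent (z outside [9.5, 13]); Combining (union): only the 8.5×17 cube is present, so the union is just that shape — 1 connected region; (whole slice rotated 45° about Z — lengths, areas and connectivity unchanged). Overall, the cross-section is a single solid region. Undo the 45° rotation: the query point maps to (6.081, -6.647) in the un-rotated model frame. The nearest boundary edge runs (0.00, 0.00)→(8.50, 0.00); distance from the point to it = 6.65 mm. The point is not inside any of the regions above, so it lies outside the cross-section (6.65 mm from the nearest boundary).

outside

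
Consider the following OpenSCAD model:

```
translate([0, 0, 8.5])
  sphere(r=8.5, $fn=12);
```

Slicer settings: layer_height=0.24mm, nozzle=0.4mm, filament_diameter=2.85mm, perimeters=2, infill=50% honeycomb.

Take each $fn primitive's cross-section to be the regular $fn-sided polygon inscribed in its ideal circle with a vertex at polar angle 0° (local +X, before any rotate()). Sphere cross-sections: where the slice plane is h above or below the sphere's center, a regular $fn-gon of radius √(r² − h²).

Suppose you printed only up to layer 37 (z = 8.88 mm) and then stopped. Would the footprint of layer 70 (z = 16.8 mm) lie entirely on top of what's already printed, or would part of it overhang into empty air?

entirely on top

Compare the two slices. At z = 8.88: the r=8.5 sphere slices to a regular 12-gon of circumradius 8.492 (√(r²−h²) with h=0.38 from center) (area = (12/2)·8.492²·sin(360°/12) = 216.32 mm²). At z = 16.8: the r=8.5 sphere slices to a regular 12-gon of circumradius 1.833 (√(r²−h²) with h=8.3 from center) (area = (12/2)·1.833²·sin(360°/12) = 10.08 mm²). Checking containment: the cross-section at z = 16.8 is a subset of the cross-section at z = 8.88.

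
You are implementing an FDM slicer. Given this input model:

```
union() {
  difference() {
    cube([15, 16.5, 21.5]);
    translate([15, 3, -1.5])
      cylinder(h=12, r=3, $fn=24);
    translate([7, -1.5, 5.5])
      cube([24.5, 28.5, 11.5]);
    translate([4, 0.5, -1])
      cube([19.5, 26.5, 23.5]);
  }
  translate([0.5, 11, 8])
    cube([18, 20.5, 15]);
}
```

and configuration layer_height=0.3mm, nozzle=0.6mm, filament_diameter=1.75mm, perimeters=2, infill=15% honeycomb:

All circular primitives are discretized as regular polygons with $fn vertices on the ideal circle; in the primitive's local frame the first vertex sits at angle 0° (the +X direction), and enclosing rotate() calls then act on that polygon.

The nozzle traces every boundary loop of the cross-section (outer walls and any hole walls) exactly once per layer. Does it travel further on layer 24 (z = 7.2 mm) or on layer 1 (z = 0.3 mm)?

Layer 24 (z = 7.2): the cube (footprint 15×16.5) is included at this height (perimeter 63.00 mm); the cylinder at (15, 3): section is a regular 24-gon, circumradius r=3 (perimeter = 2·24·3.000·sin(180°/24) = 18.80 mm); the cube at (7, -1.5) is present — its section is the full 24.5×28.5 rectangle (perimeter 106.00 mm); the cube at (4, 0.5) (footprint 19.5×26.5) is included at this height (perimeter 92.00 mm); Taking the first minus the rest: starting from the 15×16.5 cube, the r=3 cylinder at (15, 3) partially overlaps it — only the 13.98 mm² overlap (of its 27.95 mm²) is removed, clipping the outline; the 24.5×28.5 cube at (7, -1.5) partially overlaps it — only the 118.02 mm² overlap (of its 698.25 mm²) is removed, clipping the outline; the 19.5×26.5 cube at (4, 0.5) partially overlaps it — only the 48.00 mm² overlap (of its 516.75 mm²) is removed, clipping the outline — boundary = 47.00 mm; the cube at (0.5, 11) does not reach this height (z outside [8, 23]); Merging all regions: only that combined region is present, so the union is just that shape — boundary = 47.00 mm. So its perimeter = 47.00 mm. Layer 1 (z = 0.3): the cube (footprint 15×16.5) is included at this height (perimeter 63.00 mm); the r=3 cylinder at (15, 3) contributes a regular 24-gon of circumradius 3 (perimeter = 2·24·3.000·sin(180°/24) = 18.80 mm); the cube at (7, -1.5) is not intersected at this z (z outside [5.5, 17]); the 19.5×26.5 cube at (4, 0.5) contributes its full rectangle (perimeter 92.00 mm); After the difference (first − rest): starting from the 15×16.5 cube, the r=3 cylinder at (15, 3) partially overlaps it — only the 13.98 mm² overlap (of its 27.95 mm²) is removed, clipping the outline; the 19.5×26.5 cube at (4, 0.5) partially overlaps it — only the 162.56 mm² overlap (of its 516.75 mm²) is removed, clipping the outline — boundary = 62.60 mm; the cube at (0.5, 11) is absent (z outside [8, 23]); Merging all regions: only that combined region is present, so the union is just that shape — boundary = 62.60 mm. So its perimeter = 62.60 mm. Layer 1 is larger (62.60 vs 47.00 mm).

layer 1 (z = 0.3 mm)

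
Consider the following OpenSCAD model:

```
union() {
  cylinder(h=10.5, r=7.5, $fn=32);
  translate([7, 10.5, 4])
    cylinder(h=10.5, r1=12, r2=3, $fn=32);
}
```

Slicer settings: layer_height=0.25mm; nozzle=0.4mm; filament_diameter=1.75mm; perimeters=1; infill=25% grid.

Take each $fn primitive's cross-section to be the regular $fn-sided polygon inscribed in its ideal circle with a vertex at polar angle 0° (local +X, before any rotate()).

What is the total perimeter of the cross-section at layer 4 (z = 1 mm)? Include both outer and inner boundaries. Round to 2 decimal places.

At z = 1 mm: the cylinder: section is a regular 32-gon, circumradius r=7.5 (perimeter = 2·32·7.500·sin(180°/32) = 47.05 mm); the cone at (7, 10.5) is not intersected at this z (z outside [4, 14.5]); Taking the union: only the r=7.5 cylinder is present, so the union is just that shape — boundary = 47.05 mm. Overall, the cross-section is a single solid region. Total boundary length (outer) = 47.05 mm.

47.05 mm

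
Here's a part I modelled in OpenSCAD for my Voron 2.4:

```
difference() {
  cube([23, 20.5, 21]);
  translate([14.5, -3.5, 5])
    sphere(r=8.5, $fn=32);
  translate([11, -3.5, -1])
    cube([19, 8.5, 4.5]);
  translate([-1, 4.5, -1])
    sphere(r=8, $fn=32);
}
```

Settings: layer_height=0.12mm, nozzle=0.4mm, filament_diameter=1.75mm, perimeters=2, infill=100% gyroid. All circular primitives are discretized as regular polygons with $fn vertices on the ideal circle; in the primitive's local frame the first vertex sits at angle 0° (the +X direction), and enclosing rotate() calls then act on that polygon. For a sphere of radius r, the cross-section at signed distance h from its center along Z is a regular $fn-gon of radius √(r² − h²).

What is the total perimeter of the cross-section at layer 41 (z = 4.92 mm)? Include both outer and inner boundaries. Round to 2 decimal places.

92.03 mm

At z = 4.92 mm: the 23×20.5 cube contributes its full rectangle (perimeter 87.00 mm); the sphere at (14.5, -3.5): section is a regular 32-gon, circumradius = √(r²−h²) = √(8.5²−0.08²) = 8.500 (perimeter = 2·32·8.500·sin(180°/32) = 53.32 mm); the cube at (11, -3.5) is not intersected at this z (z outside [-1, 3.5]); the sphere at (-1, 4.5): section is a regular 32-gon, circumradius = √(r²−h²) = √(8²−5.92²) = 5.381 (perimeter = 2·32·5.381·sin(180°/32) = 33.75 mm); Taking the first minus the rest: starting from the 23×20.5 cube, the r=8.5 sphere at (14.5, -3.5) partially overlaps it — only the 55.17 mm² overlap (of its 225.50 mm²) is removed, clipping the outline; the r=8 sphere at (-1, 4.5) partially overlaps it — only the 33.65 mm² overlap (of its 90.38 mm²) is removed, clipping the outline — boundary = 92.03 mm. Overall, the cross-section is a single solid region. Total boundary length (outer) = 92.03 mm.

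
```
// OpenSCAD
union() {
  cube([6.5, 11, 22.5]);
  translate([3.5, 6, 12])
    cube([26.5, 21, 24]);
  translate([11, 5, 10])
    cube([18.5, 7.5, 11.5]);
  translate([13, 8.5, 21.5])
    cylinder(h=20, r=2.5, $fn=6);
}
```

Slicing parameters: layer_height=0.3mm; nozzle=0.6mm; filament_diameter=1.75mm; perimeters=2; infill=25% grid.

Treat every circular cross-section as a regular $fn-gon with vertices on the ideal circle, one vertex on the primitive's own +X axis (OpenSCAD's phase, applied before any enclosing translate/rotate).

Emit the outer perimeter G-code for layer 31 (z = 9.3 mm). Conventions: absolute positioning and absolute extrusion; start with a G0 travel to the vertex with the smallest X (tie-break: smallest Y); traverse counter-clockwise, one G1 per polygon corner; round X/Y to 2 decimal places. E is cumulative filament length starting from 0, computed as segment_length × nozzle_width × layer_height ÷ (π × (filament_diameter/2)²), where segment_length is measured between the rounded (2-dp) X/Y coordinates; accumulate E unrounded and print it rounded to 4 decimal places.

At z = 9.3 mm: the cube (footprint 6.5×11) is included at this height; the cube at (3.5, 6) does not reach this height (z outside [12, 36]); the cube at (11, 5) is absent (z outside [10, 21.5]); the cylinder at (13, 8.5) does not reach this height (z outside [21.5, 41.5]); Merging all regions: only the 6.5×11 cube is present, so the union is just that shape — 1 connected region. The outline is a single polygon with 4 vertices. Extrusion per mm of travel: 0.6 × 0.3 / (π × 0.875²) = 0.074835. Accumulating E over each segment gives final E = 2.6192.

G0 X0.00 Y0.00 Z9.30
G1 X6.50 Y0.00 E0.4864
G1 X6.50 Y11.00 E1.3096
G1 X0.00 Y11.00 E1.7960
G1 X0.00 Y0.00 E2.6192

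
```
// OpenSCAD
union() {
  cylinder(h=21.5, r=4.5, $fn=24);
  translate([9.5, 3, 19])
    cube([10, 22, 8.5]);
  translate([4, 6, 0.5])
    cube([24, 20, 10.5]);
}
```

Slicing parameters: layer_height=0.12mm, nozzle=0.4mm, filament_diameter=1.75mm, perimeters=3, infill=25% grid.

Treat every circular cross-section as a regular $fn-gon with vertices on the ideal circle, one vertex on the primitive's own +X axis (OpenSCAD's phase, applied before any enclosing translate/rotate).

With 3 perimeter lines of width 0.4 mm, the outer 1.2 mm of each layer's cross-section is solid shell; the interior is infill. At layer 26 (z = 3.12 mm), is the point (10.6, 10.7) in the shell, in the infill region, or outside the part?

infill

At z = 3.12 mm: the r=4.5 cylinder gives a regular 24-gon of circumradius 4.5 (constant along its height); the cube at (9.5, 3) is not intersected at this z (z outside [19, 27.5]); the cube at (4, 6) (footprint 24×20) is included at this height; Combining (union): the 2 present regions are separate (no shared area or edge), so areas and boundary lengths simply add and each stays a separate island — 2 connected regions. Overall, the cross-section has 2 separate islands. The nearest boundary edge runs (28.00, 6.00)→(4.00, 6.00); distance from the point to it = 4.70 mm. (Shell/infill is judged within the island containing the point — the largest one.) The point is inside the cross-section and 4.70 mm from the nearest boundary — more than the 1.2 mm shell width (3 × 0.4), so it's in the infill interior.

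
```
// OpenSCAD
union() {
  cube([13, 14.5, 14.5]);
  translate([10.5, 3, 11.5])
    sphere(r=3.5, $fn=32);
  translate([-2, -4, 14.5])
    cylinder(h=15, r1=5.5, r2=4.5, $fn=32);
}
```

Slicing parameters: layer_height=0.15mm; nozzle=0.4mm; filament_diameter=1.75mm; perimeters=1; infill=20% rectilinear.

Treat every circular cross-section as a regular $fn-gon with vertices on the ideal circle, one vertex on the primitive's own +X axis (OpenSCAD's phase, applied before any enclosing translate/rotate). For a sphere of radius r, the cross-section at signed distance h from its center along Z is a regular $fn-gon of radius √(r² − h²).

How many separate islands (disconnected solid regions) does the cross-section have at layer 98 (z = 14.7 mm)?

At z = 14.7 mm: the cube is not intersected at this z (z outside [0, 14.5]); the sphere at (10.5, 3): section is a regular 32-gon, circumradius = √(r²−h²) = √(3.5²−3.2²) = 1.418; the cone at (-2, -4) (r1=5.5→r2=4.5) has section circumradius 5.487 here — a regular 32-gon; Taking the union: the 2 present regions are separate (no shared area or edge), so areas and boundary lengths simply add and each stays a separate island — 2 connected regions. Overall, the cross-section has 2 separate islands. Island count = 2.

2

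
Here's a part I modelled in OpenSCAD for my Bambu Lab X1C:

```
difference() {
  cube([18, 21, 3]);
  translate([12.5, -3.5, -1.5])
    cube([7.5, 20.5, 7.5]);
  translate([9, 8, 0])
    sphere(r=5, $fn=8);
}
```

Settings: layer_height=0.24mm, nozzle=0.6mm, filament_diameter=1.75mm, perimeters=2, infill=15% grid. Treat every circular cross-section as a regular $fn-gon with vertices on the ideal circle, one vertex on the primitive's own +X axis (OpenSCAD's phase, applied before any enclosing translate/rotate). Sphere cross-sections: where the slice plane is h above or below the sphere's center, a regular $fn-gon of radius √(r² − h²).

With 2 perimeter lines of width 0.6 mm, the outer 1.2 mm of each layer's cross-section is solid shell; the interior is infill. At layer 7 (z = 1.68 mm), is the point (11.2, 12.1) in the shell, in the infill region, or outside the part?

shell

At z = 1.68 mm: the cube (footprint 18×21) is included at this height; the cube at (12.5, -3.5) (footprint 7.5×20.5) is included at this height; the r=5 sphere at (9, 8) contributes a regular 8-gon of circumradius √(5²−1.68²) = 4.709; Subtracting the remaining from the first: starting from the 18×21 cube, the 7.5×20.5 cube at (12.5, -3.5) partially overlaps it — only the 93.50 mm² overlap (of its 153.75 mm²) is removed, clipping the outline; the r=5 sphere at (9, 8) partially overlaps it — only the 59.20 mm² overlap (of its 62.73 mm²) is removed, clipping the outline — 1 connected region. Overall, the cross-section is a single solid region. The nearest boundary edge runs (12.33, 11.33)→(9.00, 12.71); distance from the point to it = 0.28 mm. The point is inside the cross-section, 0.28 mm from the nearest boundary — within the 1.2 mm shell band (2 × 0.6).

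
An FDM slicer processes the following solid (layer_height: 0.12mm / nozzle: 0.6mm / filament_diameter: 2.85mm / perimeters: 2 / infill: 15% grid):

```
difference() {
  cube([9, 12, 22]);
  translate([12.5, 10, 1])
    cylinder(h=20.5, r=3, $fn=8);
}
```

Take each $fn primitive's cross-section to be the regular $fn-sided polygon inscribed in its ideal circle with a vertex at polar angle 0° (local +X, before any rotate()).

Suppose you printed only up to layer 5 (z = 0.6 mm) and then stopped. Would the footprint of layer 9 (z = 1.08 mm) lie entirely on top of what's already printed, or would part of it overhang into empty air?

entirely on top

Compare the two slices. At z = 0.6: the cube is present — its section is the full 9×12 rectangle (area 108.00 mm²); the cylinder at (12.5, 10) is not intersected at this z (z outside [1, 21.5]); Taking the first minus the rest: none of the subtracted shapes is present at this height, so the 9×12 cube is unchanged — area = 108.00 mm². At z = 1.08: the cube (footprint 9×12) is included at this height (area 108.00 mm²); the cylinder at (12.5, 10): section is a regular 8-gon, circumradius r=3 (area = (8/2)·3.000²·sin(360°/8) = 25.46 mm²); After the difference (first − rest): starting from the 9×12 cube (108.00 mm²), the r=3 cylinder at (12.5, 10) misses the remaining region (no effect) — area = 108.00 mm². Checking containment: the cross-section at z = 1.08 is a subset of the cross-section at z = 0.6.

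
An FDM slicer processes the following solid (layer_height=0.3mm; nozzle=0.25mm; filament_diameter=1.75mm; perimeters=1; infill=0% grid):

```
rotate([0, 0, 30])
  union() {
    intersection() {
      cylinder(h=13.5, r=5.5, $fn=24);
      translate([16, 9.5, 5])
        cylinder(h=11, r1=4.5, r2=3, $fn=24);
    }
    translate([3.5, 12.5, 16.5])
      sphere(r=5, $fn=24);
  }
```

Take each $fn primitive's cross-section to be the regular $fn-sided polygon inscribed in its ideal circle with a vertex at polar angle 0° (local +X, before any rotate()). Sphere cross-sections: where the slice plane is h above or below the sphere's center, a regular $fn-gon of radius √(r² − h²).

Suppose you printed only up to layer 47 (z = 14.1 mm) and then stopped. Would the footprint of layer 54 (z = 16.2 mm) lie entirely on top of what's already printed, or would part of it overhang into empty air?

part overhangs

Compare the two slices. At z = 14.1: the cylinder does not reach this height (z outside [0, 13.5]); the cone at (16, 9.5) (r1=4.5→r2=3) has section circumradius 3.259 here — a regular 24-gon (area = (24/2)·3.259²·sin(360°/24) = 32.99 mm²); Keeping only the common overlap: at least one operand is absent at this height, so nothing remains; the r=5 sphere at (3.5, 12.5) contributes a regular 24-gon of circumradius √(5²−2.4²) = 4.386 (area = (24/2)·4.386²·sin(360°/24) = 59.76 mm²); Taking the union: only the r=5 sphere at (3.5, 12.5) is present, so the union is just that shape — area = 59.76 mm²; (whole slice rotated 30° about Z — lengths, areas and connectivity unchanged). At z = 16.2: the cylinder does not reach this height (z outside [0, 13.5]); the cone at (16, 9.5) is not intersected at this z (z outside [5, 16]); Keeping only the common overlap: at least one operand is absent at this height, so nothing remains; the sphere at (3.5, 12.5): section is a regular 24-gon, circumradius = √(r²−h²) = √(5²−0.3²) = 4.991 (area = (24/2)·4.991²·sin(360°/24) = 77.37 mm²); Merging all regions: only the r=5 sphere at (3.5, 12.5) is present, so the union is just that shape — area = 77.37 mm²; (rotated 30° about Z; rotation is an isometry so areas/perimeters/island counts are preserved). Checking containment: at z = 16.2 the cross-section extends beyond the z = 14.1 cross-section by about 17.61 mm².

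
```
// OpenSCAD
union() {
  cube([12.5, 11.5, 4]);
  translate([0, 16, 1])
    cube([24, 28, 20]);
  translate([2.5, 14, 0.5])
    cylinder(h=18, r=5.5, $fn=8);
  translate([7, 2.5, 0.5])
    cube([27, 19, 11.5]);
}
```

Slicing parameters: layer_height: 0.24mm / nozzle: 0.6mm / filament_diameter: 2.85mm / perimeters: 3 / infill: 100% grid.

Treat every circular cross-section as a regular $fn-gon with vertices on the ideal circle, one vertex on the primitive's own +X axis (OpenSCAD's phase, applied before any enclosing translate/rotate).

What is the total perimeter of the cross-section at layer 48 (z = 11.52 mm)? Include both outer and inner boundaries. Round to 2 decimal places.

At z = 11.52 mm: the cube does not reach this height (z outside [0, 4]); the cube at (0, 16) is present — its section is the full 24×28 rectangle (perimeter 104.00 mm); the r=5.5 cylinder at (2.5, 14) contributes a regular 8-gon of circumradius 5.5 (perimeter = 2·8·5.500·sin(180°/8) = 33.68 mm); the 27×19 cube at (7, 2.5) contributes its full rectangle (perimeter 92.00 mm); Combining (union): the regions partially overlap (shared area 114.55 mm²), so the edge portions inside another operand are dropped and the merged outline is re-measured after clipping — boundary = 157.06 mm. Overall, the cross-section is a single solid region. Total boundary length (outer) = 157.06 mm.

157.06 mm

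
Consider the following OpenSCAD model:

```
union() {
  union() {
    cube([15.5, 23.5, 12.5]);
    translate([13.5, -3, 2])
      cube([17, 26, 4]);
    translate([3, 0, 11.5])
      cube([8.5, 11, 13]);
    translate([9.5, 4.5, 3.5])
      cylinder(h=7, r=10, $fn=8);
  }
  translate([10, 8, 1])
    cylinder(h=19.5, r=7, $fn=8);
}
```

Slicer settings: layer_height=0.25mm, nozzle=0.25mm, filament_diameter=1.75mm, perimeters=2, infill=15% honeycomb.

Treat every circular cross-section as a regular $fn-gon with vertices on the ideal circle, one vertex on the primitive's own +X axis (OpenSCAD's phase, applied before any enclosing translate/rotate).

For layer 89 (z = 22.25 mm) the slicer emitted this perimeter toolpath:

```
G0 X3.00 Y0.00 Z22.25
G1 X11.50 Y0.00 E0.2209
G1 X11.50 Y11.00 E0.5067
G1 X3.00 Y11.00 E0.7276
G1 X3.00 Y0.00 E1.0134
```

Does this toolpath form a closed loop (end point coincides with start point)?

Start point (G0): (3.00, 0.00). End point (last G1): the path returns to the start — closed.

yes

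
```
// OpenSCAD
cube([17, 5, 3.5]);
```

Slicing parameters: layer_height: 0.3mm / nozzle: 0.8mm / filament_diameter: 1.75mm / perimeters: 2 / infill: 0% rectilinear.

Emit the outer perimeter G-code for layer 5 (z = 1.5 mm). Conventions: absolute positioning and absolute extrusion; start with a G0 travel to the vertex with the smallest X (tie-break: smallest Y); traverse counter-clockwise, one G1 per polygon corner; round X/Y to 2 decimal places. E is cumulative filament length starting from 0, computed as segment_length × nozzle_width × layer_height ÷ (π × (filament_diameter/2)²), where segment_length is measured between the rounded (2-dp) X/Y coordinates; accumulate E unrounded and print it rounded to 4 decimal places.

At z = 1.5 mm: the cube (footprint 17×5) is included at this height. The outline is a single polygon with 4 vertices. Extrusion per mm of travel: 0.8 × 0.3 / (π × 0.875²) = 0.099780. Accumulating E over each segment gives final E = 4.3903.

G0 X0.00 Y0.00 Z1.50
G1 X17.00 Y0.00 E1.6963
G1 X17.00 Y5.00 E2.1952
G1 X0.00 Y5.00 E3.8914
G1 X0.00 Y0.00 E4.3903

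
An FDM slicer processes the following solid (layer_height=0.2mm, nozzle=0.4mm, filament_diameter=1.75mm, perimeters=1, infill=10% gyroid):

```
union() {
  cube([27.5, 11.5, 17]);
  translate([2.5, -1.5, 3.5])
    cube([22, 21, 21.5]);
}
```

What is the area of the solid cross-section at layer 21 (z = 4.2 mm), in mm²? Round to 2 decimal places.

At z = 4.2 mm: the cube (footprint 27.5×11.5) is included at this height (area 316.25 mm²); the cube at (2.5, -1.5) is present — its section is the full 22×21 rectangle (area 462.00 mm²); Combining (union): the regions partially overlap — summed areas 778.25 mm² minus the doubly-counted overlap 253.00 mm² gives 525.25 mm² — area = 525.25 mm². Overall, the cross-section is a single solid region. Net area = 525.25 mm².

525.25 mm²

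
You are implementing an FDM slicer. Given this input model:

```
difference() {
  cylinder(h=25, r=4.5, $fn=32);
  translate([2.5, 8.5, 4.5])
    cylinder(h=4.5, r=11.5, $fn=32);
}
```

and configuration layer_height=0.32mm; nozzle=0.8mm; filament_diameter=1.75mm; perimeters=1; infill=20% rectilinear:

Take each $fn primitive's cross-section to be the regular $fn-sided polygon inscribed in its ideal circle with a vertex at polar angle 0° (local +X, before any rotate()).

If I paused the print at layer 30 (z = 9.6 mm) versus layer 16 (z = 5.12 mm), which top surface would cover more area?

Layer 30 (z = 9.6): the cylinder: section is a regular 32-gon, circumradius r=4.5 (area = (32/2)·4.500²·sin(360°/32) = 63.21 mm²); the cylinder at (2.5, 8.5) does not reach this height (z outside [4.5, 9]); After the difference (first − rest): none of the subtracted shapes is present at this height, so the r=4.5 cylinder is unchanged — area = 63.21 mm². So its area = 63.21 mm². Layer 16 (z = 5.12): the r=4.5 cylinder contributes a regular 32-gon of circumradius 4.5 (area = (32/2)·4.500²·sin(360°/32) = 63.21 mm²); the cylinder at (2.5, 8.5): section is a regular 32-gon, circumradius r=11.5 (area = (32/2)·11.500²·sin(360°/32) = 412.81 mm²); Taking the first minus the rest: starting from the r=4.5 cylinder (63.21 mm²), the r=11.5 cylinder at (2.5, 8.5) partially overlaps it — only the 51.86 mm² overlap (of its 412.81 mm²) is removed, clipping the outline — area = 11.35 mm². So its area = 11.35 mm². Layer 30 is larger (63.21 vs 11.35 mm²).

layer 30 (z = 9.6 mm)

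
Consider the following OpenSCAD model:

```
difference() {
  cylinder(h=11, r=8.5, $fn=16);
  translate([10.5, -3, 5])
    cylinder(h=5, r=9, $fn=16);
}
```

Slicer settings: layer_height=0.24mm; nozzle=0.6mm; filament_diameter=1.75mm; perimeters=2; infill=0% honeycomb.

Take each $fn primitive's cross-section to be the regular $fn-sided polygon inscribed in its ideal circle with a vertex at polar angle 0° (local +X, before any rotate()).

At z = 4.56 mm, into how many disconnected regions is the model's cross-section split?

At z = 4.56 mm: the cylinder: section is a regular 16-gon, circumradius r=8.5; the cylinder at (10.5, -3) does not reach this height (z outside [5, 10]); Subtracting the remaining from the first: none of the subtracted shapes is present at this height, so the r=8.5 cylinder is unchanged — 1 connected region. The result has 1 disconnected region.

1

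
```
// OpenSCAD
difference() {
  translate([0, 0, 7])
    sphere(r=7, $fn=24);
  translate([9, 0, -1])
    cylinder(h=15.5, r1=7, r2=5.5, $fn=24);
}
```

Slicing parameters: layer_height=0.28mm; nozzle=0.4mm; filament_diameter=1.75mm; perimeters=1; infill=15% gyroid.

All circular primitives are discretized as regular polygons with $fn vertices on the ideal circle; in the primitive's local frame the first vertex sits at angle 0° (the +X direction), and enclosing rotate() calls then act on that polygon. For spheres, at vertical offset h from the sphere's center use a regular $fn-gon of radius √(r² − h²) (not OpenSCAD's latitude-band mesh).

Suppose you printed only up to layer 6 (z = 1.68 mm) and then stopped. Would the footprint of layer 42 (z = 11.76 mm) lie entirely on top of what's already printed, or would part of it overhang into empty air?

Compare the two slices. At z = 1.68: the sphere: section is a regular 24-gon, circumradius = √(r²−h²) = √(7²−5.32²) = 4.549 (area = (24/2)·4.549²·sin(360°/24) = 64.28 mm²); the cone at (9, 0): at t=0.173 of its height the radius interpolates to r₁+(r₂−r₁)t = 6.741, giving a regular 24-gon of that circumradius (area = (24/2)·6.741²·sin(360°/24) = 141.12 mm²); After the difference (first − rest): starting from the r=7 sphere (64.28 mm²), the cone at (9, 0) partially overlaps it — only the 9.92 mm² overlap (of its 141.12 mm²) is removed, clipping the outline — area = 54.37 mm². At z = 11.76: the r=7 sphere slices to a regular 24-gon of circumradius 5.132 (√(r²−h²) with h=4.76 from center) (area = (24/2)·5.132²·sin(360°/24) = 81.81 mm²); the cone at (9, 0): at t=0.823 of its height the radius interpolates to r₁+(r₂−r₁)t = 5.765, giving a regular 24-gon of that circumradius (area = (24/2)·5.765²·sin(360°/24) = 103.23 mm²); After the difference (first − rest): starting from the r=7 sphere (81.81 mm²), the cone at (9, 0) partially overlaps it — only the 7.51 mm² overlap (of its 103.23 mm²) is removed, clipping the outline — area = 74.30 mm². Checking containment: at z = 11.76 the cross-section extends beyond the z = 1.68 cross-section by about 19.94 mm².

part overhangs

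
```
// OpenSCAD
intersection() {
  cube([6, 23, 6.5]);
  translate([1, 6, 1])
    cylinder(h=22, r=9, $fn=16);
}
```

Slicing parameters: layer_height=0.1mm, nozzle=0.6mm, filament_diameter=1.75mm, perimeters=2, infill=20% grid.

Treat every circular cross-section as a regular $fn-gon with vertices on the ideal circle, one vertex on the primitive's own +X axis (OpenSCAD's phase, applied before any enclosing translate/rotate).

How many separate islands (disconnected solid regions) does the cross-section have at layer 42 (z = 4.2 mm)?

At z = 4.2 mm: the 6×23 cube contributes its full rectangle; the cylinder at (1, 6): section is a regular 16-gon, circumradius r=9; Keeping only the common overlap: the r=9 cylinder at (1, 6) partially overlaps the 6×23 cube; clipping to the common part keeps 86.85 mm² — 1 connected region. Overall, the cross-section is a single solid region. Island count = 1.

1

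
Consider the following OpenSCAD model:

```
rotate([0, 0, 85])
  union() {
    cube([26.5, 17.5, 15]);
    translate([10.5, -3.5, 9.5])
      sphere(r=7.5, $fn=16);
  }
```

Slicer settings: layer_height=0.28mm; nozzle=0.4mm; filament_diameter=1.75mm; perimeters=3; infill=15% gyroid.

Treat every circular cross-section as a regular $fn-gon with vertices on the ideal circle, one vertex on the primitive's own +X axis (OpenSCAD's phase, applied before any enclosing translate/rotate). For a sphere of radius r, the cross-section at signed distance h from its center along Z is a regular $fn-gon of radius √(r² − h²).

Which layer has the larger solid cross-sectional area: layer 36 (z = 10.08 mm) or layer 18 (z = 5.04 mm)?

Layer 36 (z = 10.08): the cube (footprint 26.5×17.5) is included at this height (area 463.75 mm²); the r=7.5 sphere at (10.5, -3.5) contributes a regular 16-gon of circumradius √(7.5²−0.58²) = 7.478 (area = (16/2)·7.478²·sin(360°/16) = 171.18 mm²); Merging all regions: the regions partially overlap — summed areas 634.93 mm² minus the doubly-counted overlap 35.87 mm² gives 599.05 mm² — area = 599.05 mm²; (rotated 85° about Z; rotation is an isometry so areas/perimeters/island counts are preserved). So its area = 599.05 mm². Layer 18 (z = 5.04): the 26.5×17.5 cube contributes its full rectangle (area 463.75 mm²); the sphere at (10.5, -3.5): section is a regular 16-gon, circumradius = √(r²−h²) = √(7.5²−4.46²) = 6.030 (area = (16/2)·6.030²·sin(360°/16) = 111.31 mm²); Merging all regions: the regions partially overlap — summed areas 575.06 mm² minus the doubly-counted overlap 16.55 mm² gives 558.51 mm² — area = 558.51 mm²; (whole slice rotated 85° about Z — lengths, areas and connectivity unchanged). So its area = 558.51 mm². Layer 36 is larger (599.05 vs 558.51 mm²).

layer 36 (z = 10.08 mm)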